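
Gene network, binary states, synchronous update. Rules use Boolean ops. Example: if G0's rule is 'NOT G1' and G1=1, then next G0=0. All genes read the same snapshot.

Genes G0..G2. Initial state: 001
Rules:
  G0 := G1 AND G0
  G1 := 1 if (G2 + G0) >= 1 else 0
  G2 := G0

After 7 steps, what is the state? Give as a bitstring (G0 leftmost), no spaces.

Step 1: G0=G1&G0=0&0=0 G1=(1+0>=1)=1 G2=G0=0 -> 010
Step 2: G0=G1&G0=1&0=0 G1=(0+0>=1)=0 G2=G0=0 -> 000
Step 3: G0=G1&G0=0&0=0 G1=(0+0>=1)=0 G2=G0=0 -> 000
Step 4: G0=G1&G0=0&0=0 G1=(0+0>=1)=0 G2=G0=0 -> 000
Step 5: G0=G1&G0=0&0=0 G1=(0+0>=1)=0 G2=G0=0 -> 000
Step 6: G0=G1&G0=0&0=0 G1=(0+0>=1)=0 G2=G0=0 -> 000
Step 7: G0=G1&G0=0&0=0 G1=(0+0>=1)=0 G2=G0=0 -> 000

000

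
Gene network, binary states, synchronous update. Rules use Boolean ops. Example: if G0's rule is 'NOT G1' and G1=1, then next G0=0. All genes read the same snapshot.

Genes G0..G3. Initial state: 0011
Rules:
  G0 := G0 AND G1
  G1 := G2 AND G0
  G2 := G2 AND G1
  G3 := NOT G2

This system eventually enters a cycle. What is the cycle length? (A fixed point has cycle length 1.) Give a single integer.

Answer: 1

Derivation:
Step 0: 0011
Step 1: G0=G0&G1=0&0=0 G1=G2&G0=1&0=0 G2=G2&G1=1&0=0 G3=NOT G2=NOT 1=0 -> 0000
Step 2: G0=G0&G1=0&0=0 G1=G2&G0=0&0=0 G2=G2&G1=0&0=0 G3=NOT G2=NOT 0=1 -> 0001
Step 3: G0=G0&G1=0&0=0 G1=G2&G0=0&0=0 G2=G2&G1=0&0=0 G3=NOT G2=NOT 0=1 -> 0001
State from step 3 equals state from step 2 -> cycle length 1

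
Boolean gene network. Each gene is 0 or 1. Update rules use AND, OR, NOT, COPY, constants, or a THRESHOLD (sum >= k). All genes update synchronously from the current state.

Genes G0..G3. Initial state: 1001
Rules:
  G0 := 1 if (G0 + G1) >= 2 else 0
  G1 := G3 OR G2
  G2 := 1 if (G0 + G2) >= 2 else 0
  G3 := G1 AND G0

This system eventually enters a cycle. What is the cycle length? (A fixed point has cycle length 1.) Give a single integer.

Step 0: 1001
Step 1: G0=(1+0>=2)=0 G1=G3|G2=1|0=1 G2=(1+0>=2)=0 G3=G1&G0=0&1=0 -> 0100
Step 2: G0=(0+1>=2)=0 G1=G3|G2=0|0=0 G2=(0+0>=2)=0 G3=G1&G0=1&0=0 -> 0000
Step 3: G0=(0+0>=2)=0 G1=G3|G2=0|0=0 G2=(0+0>=2)=0 G3=G1&G0=0&0=0 -> 0000
State from step 3 equals state from step 2 -> cycle length 1

Answer: 1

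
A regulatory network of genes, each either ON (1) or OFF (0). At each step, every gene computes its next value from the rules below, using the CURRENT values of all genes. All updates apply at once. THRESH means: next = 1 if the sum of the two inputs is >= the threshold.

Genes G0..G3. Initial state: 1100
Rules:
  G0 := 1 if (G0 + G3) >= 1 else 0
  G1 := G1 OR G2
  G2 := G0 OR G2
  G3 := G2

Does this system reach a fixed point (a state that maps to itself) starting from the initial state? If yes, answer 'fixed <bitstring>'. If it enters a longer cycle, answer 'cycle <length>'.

Answer: fixed 1111

Derivation:
Step 0: 1100
Step 1: G0=(1+0>=1)=1 G1=G1|G2=1|0=1 G2=G0|G2=1|0=1 G3=G2=0 -> 1110
Step 2: G0=(1+0>=1)=1 G1=G1|G2=1|1=1 G2=G0|G2=1|1=1 G3=G2=1 -> 1111
Step 3: G0=(1+1>=1)=1 G1=G1|G2=1|1=1 G2=G0|G2=1|1=1 G3=G2=1 -> 1111
Fixed point reached at step 2: 1111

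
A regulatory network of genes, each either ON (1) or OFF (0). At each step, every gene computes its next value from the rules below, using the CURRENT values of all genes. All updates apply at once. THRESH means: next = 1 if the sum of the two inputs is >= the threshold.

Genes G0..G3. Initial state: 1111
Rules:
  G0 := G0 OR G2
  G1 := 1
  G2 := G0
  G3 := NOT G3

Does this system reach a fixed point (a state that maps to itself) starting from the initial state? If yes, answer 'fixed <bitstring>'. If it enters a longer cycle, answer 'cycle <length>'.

Answer: cycle 2

Derivation:
Step 0: 1111
Step 1: G0=G0|G2=1|1=1 G1=1(const) G2=G0=1 G3=NOT G3=NOT 1=0 -> 1110
Step 2: G0=G0|G2=1|1=1 G1=1(const) G2=G0=1 G3=NOT G3=NOT 0=1 -> 1111
Cycle of length 2 starting at step 0 -> no fixed point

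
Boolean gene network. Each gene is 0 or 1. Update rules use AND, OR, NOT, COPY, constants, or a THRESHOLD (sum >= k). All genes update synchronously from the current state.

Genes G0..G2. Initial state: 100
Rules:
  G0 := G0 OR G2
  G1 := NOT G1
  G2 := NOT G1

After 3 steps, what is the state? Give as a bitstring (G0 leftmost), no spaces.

Step 1: G0=G0|G2=1|0=1 G1=NOT G1=NOT 0=1 G2=NOT G1=NOT 0=1 -> 111
Step 2: G0=G0|G2=1|1=1 G1=NOT G1=NOT 1=0 G2=NOT G1=NOT 1=0 -> 100
Step 3: G0=G0|G2=1|0=1 G1=NOT G1=NOT 0=1 G2=NOT G1=NOT 0=1 -> 111

111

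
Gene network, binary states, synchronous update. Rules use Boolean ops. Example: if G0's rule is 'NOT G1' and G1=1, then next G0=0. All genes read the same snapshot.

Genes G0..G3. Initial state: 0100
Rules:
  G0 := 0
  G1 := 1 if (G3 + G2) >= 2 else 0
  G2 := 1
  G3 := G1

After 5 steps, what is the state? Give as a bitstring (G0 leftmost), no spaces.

Step 1: G0=0(const) G1=(0+0>=2)=0 G2=1(const) G3=G1=1 -> 0011
Step 2: G0=0(const) G1=(1+1>=2)=1 G2=1(const) G3=G1=0 -> 0110
Step 3: G0=0(const) G1=(0+1>=2)=0 G2=1(const) G3=G1=1 -> 0011
Step 4: G0=0(const) G1=(1+1>=2)=1 G2=1(const) G3=G1=0 -> 0110
Step 5: G0=0(const) G1=(0+1>=2)=0 G2=1(const) G3=G1=1 -> 0011

0011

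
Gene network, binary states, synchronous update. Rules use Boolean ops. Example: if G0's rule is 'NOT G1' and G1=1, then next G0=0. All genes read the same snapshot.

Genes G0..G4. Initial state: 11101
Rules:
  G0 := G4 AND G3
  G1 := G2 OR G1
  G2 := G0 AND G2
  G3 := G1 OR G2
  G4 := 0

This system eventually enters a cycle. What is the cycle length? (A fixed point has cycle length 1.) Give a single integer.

Step 0: 11101
Step 1: G0=G4&G3=1&0=0 G1=G2|G1=1|1=1 G2=G0&G2=1&1=1 G3=G1|G2=1|1=1 G4=0(const) -> 01110
Step 2: G0=G4&G3=0&1=0 G1=G2|G1=1|1=1 G2=G0&G2=0&1=0 G3=G1|G2=1|1=1 G4=0(const) -> 01010
Step 3: G0=G4&G3=0&1=0 G1=G2|G1=0|1=1 G2=G0&G2=0&0=0 G3=G1|G2=1|0=1 G4=0(const) -> 01010
State from step 3 equals state from step 2 -> cycle length 1

Answer: 1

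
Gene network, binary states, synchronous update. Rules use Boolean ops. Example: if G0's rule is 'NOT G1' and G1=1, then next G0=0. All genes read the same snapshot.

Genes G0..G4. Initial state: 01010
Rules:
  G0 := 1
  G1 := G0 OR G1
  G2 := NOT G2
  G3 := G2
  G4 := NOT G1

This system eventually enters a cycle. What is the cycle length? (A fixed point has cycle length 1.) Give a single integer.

Answer: 2

Derivation:
Step 0: 01010
Step 1: G0=1(const) G1=G0|G1=0|1=1 G2=NOT G2=NOT 0=1 G3=G2=0 G4=NOT G1=NOT 1=0 -> 11100
Step 2: G0=1(const) G1=G0|G1=1|1=1 G2=NOT G2=NOT 1=0 G3=G2=1 G4=NOT G1=NOT 1=0 -> 11010
Step 3: G0=1(const) G1=G0|G1=1|1=1 G2=NOT G2=NOT 0=1 G3=G2=0 G4=NOT G1=NOT 1=0 -> 11100
State from step 3 equals state from step 1 -> cycle length 2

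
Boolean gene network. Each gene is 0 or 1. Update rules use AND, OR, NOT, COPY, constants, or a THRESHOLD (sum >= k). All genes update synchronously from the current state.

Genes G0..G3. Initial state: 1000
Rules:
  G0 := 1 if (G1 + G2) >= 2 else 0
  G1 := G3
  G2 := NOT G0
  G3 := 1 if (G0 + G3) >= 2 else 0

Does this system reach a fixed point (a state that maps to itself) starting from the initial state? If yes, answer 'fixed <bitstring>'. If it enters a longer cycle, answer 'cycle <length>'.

Answer: fixed 0010

Derivation:
Step 0: 1000
Step 1: G0=(0+0>=2)=0 G1=G3=0 G2=NOT G0=NOT 1=0 G3=(1+0>=2)=0 -> 0000
Step 2: G0=(0+0>=2)=0 G1=G3=0 G2=NOT G0=NOT 0=1 G3=(0+0>=2)=0 -> 0010
Step 3: G0=(0+1>=2)=0 G1=G3=0 G2=NOT G0=NOT 0=1 G3=(0+0>=2)=0 -> 0010
Fixed point reached at step 2: 0010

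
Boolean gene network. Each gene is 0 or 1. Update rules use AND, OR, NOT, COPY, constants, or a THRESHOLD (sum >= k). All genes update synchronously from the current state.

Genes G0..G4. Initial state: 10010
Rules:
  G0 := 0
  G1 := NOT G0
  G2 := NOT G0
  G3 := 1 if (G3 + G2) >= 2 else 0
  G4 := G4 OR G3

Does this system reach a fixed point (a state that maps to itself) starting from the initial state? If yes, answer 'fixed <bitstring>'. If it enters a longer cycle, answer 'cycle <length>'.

Answer: fixed 01101

Derivation:
Step 0: 10010
Step 1: G0=0(const) G1=NOT G0=NOT 1=0 G2=NOT G0=NOT 1=0 G3=(1+0>=2)=0 G4=G4|G3=0|1=1 -> 00001
Step 2: G0=0(const) G1=NOT G0=NOT 0=1 G2=NOT G0=NOT 0=1 G3=(0+0>=2)=0 G4=G4|G3=1|0=1 -> 01101
Step 3: G0=0(const) G1=NOT G0=NOT 0=1 G2=NOT G0=NOT 0=1 G3=(0+1>=2)=0 G4=G4|G3=1|0=1 -> 01101
Fixed point reached at step 2: 01101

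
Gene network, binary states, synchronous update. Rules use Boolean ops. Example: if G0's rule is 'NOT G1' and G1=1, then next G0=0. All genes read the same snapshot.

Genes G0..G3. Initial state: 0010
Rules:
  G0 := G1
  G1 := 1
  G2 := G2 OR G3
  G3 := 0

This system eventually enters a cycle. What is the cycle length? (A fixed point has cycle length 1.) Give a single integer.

Answer: 1

Derivation:
Step 0: 0010
Step 1: G0=G1=0 G1=1(const) G2=G2|G3=1|0=1 G3=0(const) -> 0110
Step 2: G0=G1=1 G1=1(const) G2=G2|G3=1|0=1 G3=0(const) -> 1110
Step 3: G0=G1=1 G1=1(const) G2=G2|G3=1|0=1 G3=0(const) -> 1110
State from step 3 equals state from step 2 -> cycle length 1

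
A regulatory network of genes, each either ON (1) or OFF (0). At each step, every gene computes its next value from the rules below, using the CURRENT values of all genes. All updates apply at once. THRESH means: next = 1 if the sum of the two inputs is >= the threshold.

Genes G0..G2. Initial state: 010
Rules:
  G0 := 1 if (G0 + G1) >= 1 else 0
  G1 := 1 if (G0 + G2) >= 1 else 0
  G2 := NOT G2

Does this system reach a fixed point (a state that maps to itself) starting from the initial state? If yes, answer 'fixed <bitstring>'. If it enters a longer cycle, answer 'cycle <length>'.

Step 0: 010
Step 1: G0=(0+1>=1)=1 G1=(0+0>=1)=0 G2=NOT G2=NOT 0=1 -> 101
Step 2: G0=(1+0>=1)=1 G1=(1+1>=1)=1 G2=NOT G2=NOT 1=0 -> 110
Step 3: G0=(1+1>=1)=1 G1=(1+0>=1)=1 G2=NOT G2=NOT 0=1 -> 111
Step 4: G0=(1+1>=1)=1 G1=(1+1>=1)=1 G2=NOT G2=NOT 1=0 -> 110
Cycle of length 2 starting at step 2 -> no fixed point

Answer: cycle 2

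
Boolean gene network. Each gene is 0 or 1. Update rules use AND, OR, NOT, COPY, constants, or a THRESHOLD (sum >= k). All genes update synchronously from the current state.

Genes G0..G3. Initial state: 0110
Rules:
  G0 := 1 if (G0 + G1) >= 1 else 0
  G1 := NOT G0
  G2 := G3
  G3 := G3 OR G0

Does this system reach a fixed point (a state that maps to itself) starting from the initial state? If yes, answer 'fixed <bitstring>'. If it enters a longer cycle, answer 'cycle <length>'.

Answer: fixed 1011

Derivation:
Step 0: 0110
Step 1: G0=(0+1>=1)=1 G1=NOT G0=NOT 0=1 G2=G3=0 G3=G3|G0=0|0=0 -> 1100
Step 2: G0=(1+1>=1)=1 G1=NOT G0=NOT 1=0 G2=G3=0 G3=G3|G0=0|1=1 -> 1001
Step 3: G0=(1+0>=1)=1 G1=NOT G0=NOT 1=0 G2=G3=1 G3=G3|G0=1|1=1 -> 1011
Step 4: G0=(1+0>=1)=1 G1=NOT G0=NOT 1=0 G2=G3=1 G3=G3|G0=1|1=1 -> 1011
Fixed point reached at step 3: 1011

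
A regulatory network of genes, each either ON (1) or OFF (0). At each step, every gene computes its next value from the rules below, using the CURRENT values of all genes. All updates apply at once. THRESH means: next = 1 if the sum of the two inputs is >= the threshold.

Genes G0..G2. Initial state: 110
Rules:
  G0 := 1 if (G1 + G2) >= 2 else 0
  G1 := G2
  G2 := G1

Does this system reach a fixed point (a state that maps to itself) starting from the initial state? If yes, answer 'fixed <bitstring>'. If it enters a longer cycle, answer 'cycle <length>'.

Step 0: 110
Step 1: G0=(1+0>=2)=0 G1=G2=0 G2=G1=1 -> 001
Step 2: G0=(0+1>=2)=0 G1=G2=1 G2=G1=0 -> 010
Step 3: G0=(1+0>=2)=0 G1=G2=0 G2=G1=1 -> 001
Cycle of length 2 starting at step 1 -> no fixed point

Answer: cycle 2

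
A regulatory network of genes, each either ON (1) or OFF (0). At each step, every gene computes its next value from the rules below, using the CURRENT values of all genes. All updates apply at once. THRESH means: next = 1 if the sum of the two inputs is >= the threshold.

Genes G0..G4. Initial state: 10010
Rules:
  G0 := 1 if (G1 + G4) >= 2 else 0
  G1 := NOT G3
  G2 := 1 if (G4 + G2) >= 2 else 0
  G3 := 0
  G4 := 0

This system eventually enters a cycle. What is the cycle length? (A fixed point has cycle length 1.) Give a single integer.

Step 0: 10010
Step 1: G0=(0+0>=2)=0 G1=NOT G3=NOT 1=0 G2=(0+0>=2)=0 G3=0(const) G4=0(const) -> 00000
Step 2: G0=(0+0>=2)=0 G1=NOT G3=NOT 0=1 G2=(0+0>=2)=0 G3=0(const) G4=0(const) -> 01000
Step 3: G0=(1+0>=2)=0 G1=NOT G3=NOT 0=1 G2=(0+0>=2)=0 G3=0(const) G4=0(const) -> 01000
State from step 3 equals state from step 2 -> cycle length 1

Answer: 1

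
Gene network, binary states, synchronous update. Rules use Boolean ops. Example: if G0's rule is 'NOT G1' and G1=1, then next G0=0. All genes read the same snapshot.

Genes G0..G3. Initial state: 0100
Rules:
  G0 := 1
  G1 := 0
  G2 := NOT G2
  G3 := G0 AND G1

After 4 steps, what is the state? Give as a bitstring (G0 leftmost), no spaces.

Step 1: G0=1(const) G1=0(const) G2=NOT G2=NOT 0=1 G3=G0&G1=0&1=0 -> 1010
Step 2: G0=1(const) G1=0(const) G2=NOT G2=NOT 1=0 G3=G0&G1=1&0=0 -> 1000
Step 3: G0=1(const) G1=0(const) G2=NOT G2=NOT 0=1 G3=G0&G1=1&0=0 -> 1010
Step 4: G0=1(const) G1=0(const) G2=NOT G2=NOT 1=0 G3=G0&G1=1&0=0 -> 1000

1000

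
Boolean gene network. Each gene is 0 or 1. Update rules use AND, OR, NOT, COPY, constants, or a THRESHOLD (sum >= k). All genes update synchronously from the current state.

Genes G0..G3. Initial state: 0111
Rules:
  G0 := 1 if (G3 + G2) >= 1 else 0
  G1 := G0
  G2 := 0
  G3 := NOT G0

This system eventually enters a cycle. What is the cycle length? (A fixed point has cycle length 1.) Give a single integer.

Step 0: 0111
Step 1: G0=(1+1>=1)=1 G1=G0=0 G2=0(const) G3=NOT G0=NOT 0=1 -> 1001
Step 2: G0=(1+0>=1)=1 G1=G0=1 G2=0(const) G3=NOT G0=NOT 1=0 -> 1100
Step 3: G0=(0+0>=1)=0 G1=G0=1 G2=0(const) G3=NOT G0=NOT 1=0 -> 0100
Step 4: G0=(0+0>=1)=0 G1=G0=0 G2=0(const) G3=NOT G0=NOT 0=1 -> 0001
Step 5: G0=(1+0>=1)=1 G1=G0=0 G2=0(const) G3=NOT G0=NOT 0=1 -> 1001
State from step 5 equals state from step 1 -> cycle length 4

Answer: 4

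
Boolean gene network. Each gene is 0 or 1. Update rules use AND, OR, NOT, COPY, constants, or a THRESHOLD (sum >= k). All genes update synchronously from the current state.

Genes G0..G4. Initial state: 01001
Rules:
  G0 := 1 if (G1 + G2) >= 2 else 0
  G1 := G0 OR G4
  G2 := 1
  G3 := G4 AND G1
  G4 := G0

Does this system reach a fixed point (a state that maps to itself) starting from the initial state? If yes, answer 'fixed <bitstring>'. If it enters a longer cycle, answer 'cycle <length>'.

Answer: fixed 11111

Derivation:
Step 0: 01001
Step 1: G0=(1+0>=2)=0 G1=G0|G4=0|1=1 G2=1(const) G3=G4&G1=1&1=1 G4=G0=0 -> 01110
Step 2: G0=(1+1>=2)=1 G1=G0|G4=0|0=0 G2=1(const) G3=G4&G1=0&1=0 G4=G0=0 -> 10100
Step 3: G0=(0+1>=2)=0 G1=G0|G4=1|0=1 G2=1(const) G3=G4&G1=0&0=0 G4=G0=1 -> 01101
Step 4: G0=(1+1>=2)=1 G1=G0|G4=0|1=1 G2=1(const) G3=G4&G1=1&1=1 G4=G0=0 -> 11110
Step 5: G0=(1+1>=2)=1 G1=G0|G4=1|0=1 G2=1(const) G3=G4&G1=0&1=0 G4=G0=1 -> 11101
Step 6: G0=(1+1>=2)=1 G1=G0|G4=1|1=1 G2=1(const) G3=G4&G1=1&1=1 G4=G0=1 -> 11111
Step 7: G0=(1+1>=2)=1 G1=G0|G4=1|1=1 G2=1(const) G3=G4&G1=1&1=1 G4=G0=1 -> 11111
Fixed point reached at step 6: 11111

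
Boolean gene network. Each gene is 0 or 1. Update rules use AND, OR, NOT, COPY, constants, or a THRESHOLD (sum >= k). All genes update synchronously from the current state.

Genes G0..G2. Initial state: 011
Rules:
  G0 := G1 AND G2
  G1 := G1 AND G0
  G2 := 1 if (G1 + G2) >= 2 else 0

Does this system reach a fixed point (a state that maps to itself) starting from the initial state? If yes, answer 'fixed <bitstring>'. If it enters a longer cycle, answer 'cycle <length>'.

Answer: fixed 000

Derivation:
Step 0: 011
Step 1: G0=G1&G2=1&1=1 G1=G1&G0=1&0=0 G2=(1+1>=2)=1 -> 101
Step 2: G0=G1&G2=0&1=0 G1=G1&G0=0&1=0 G2=(0+1>=2)=0 -> 000
Step 3: G0=G1&G2=0&0=0 G1=G1&G0=0&0=0 G2=(0+0>=2)=0 -> 000
Fixed point reached at step 2: 000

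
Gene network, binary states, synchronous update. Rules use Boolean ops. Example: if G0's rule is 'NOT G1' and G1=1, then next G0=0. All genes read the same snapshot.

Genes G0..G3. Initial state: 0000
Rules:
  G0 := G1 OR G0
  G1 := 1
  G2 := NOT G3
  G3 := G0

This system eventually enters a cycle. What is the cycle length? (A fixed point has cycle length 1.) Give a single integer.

Answer: 1

Derivation:
Step 0: 0000
Step 1: G0=G1|G0=0|0=0 G1=1(const) G2=NOT G3=NOT 0=1 G3=G0=0 -> 0110
Step 2: G0=G1|G0=1|0=1 G1=1(const) G2=NOT G3=NOT 0=1 G3=G0=0 -> 1110
Step 3: G0=G1|G0=1|1=1 G1=1(const) G2=NOT G3=NOT 0=1 G3=G0=1 -> 1111
Step 4: G0=G1|G0=1|1=1 G1=1(const) G2=NOT G3=NOT 1=0 G3=G0=1 -> 1101
Step 5: G0=G1|G0=1|1=1 G1=1(const) G2=NOT G3=NOT 1=0 G3=G0=1 -> 1101
State from step 5 equals state from step 4 -> cycle length 1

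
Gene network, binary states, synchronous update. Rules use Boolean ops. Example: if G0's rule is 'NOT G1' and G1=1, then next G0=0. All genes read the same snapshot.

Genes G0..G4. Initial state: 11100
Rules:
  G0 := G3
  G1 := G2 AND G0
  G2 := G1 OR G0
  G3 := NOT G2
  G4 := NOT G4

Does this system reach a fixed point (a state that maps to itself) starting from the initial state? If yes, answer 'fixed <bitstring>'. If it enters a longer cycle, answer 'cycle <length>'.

Answer: cycle 14

Derivation:
Step 0: 11100
Step 1: G0=G3=0 G1=G2&G0=1&1=1 G2=G1|G0=1|1=1 G3=NOT G2=NOT 1=0 G4=NOT G4=NOT 0=1 -> 01101
Step 2: G0=G3=0 G1=G2&G0=1&0=0 G2=G1|G0=1|0=1 G3=NOT G2=NOT 1=0 G4=NOT G4=NOT 1=0 -> 00100
Step 3: G0=G3=0 G1=G2&G0=1&0=0 G2=G1|G0=0|0=0 G3=NOT G2=NOT 1=0 G4=NOT G4=NOT 0=1 -> 00001
Step 4: G0=G3=0 G1=G2&G0=0&0=0 G2=G1|G0=0|0=0 G3=NOT G2=NOT 0=1 G4=NOT G4=NOT 1=0 -> 00010
Step 5: G0=G3=1 G1=G2&G0=0&0=0 G2=G1|G0=0|0=0 G3=NOT G2=NOT 0=1 G4=NOT G4=NOT 0=1 -> 10011
Step 6: G0=G3=1 G1=G2&G0=0&1=0 G2=G1|G0=0|1=1 G3=NOT G2=NOT 0=1 G4=NOT G4=NOT 1=0 -> 10110
Step 7: G0=G3=1 G1=G2&G0=1&1=1 G2=G1|G0=0|1=1 G3=NOT G2=NOT 1=0 G4=NOT G4=NOT 0=1 -> 11101
Step 8: G0=G3=0 G1=G2&G0=1&1=1 G2=G1|G0=1|1=1 G3=NOT G2=NOT 1=0 G4=NOT G4=NOT 1=0 -> 01100
Step 9: G0=G3=0 G1=G2&G0=1&0=0 G2=G1|G0=1|0=1 G3=NOT G2=NOT 1=0 G4=NOT G4=NOT 0=1 -> 00101
Step 10: G0=G3=0 G1=G2&G0=1&0=0 G2=G1|G0=0|0=0 G3=NOT G2=NOT 1=0 G4=NOT G4=NOT 1=0 -> 00000
Step 11: G0=G3=0 G1=G2&G0=0&0=0 G2=G1|G0=0|0=0 G3=NOT G2=NOT 0=1 G4=NOT G4=NOT 0=1 -> 00011
Step 12: G0=G3=1 G1=G2&G0=0&0=0 G2=G1|G0=0|0=0 G3=NOT G2=NOT 0=1 G4=NOT G4=NOT 1=0 -> 10010
Step 13: G0=G3=1 G1=G2&G0=0&1=0 G2=G1|G0=0|1=1 G3=NOT G2=NOT 0=1 G4=NOT G4=NOT 0=1 -> 10111
Step 14: G0=G3=1 G1=G2&G0=1&1=1 G2=G1|G0=0|1=1 G3=NOT G2=NOT 1=0 G4=NOT G4=NOT 1=0 -> 11100
Cycle of length 14 starting at step 0 -> no fixed point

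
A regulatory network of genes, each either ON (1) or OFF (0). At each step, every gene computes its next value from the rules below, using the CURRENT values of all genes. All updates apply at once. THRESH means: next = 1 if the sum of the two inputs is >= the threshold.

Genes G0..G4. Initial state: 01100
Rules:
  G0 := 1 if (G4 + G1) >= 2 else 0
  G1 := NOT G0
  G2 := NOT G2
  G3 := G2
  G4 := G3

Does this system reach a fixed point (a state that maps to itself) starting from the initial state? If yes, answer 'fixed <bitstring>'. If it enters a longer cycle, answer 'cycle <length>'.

Answer: cycle 4

Derivation:
Step 0: 01100
Step 1: G0=(0+1>=2)=0 G1=NOT G0=NOT 0=1 G2=NOT G2=NOT 1=0 G3=G2=1 G4=G3=0 -> 01010
Step 2: G0=(0+1>=2)=0 G1=NOT G0=NOT 0=1 G2=NOT G2=NOT 0=1 G3=G2=0 G4=G3=1 -> 01101
Step 3: G0=(1+1>=2)=1 G1=NOT G0=NOT 0=1 G2=NOT G2=NOT 1=0 G3=G2=1 G4=G3=0 -> 11010
Step 4: G0=(0+1>=2)=0 G1=NOT G0=NOT 1=0 G2=NOT G2=NOT 0=1 G3=G2=0 G4=G3=1 -> 00101
Step 5: G0=(1+0>=2)=0 G1=NOT G0=NOT 0=1 G2=NOT G2=NOT 1=0 G3=G2=1 G4=G3=0 -> 01010
Cycle of length 4 starting at step 1 -> no fixed point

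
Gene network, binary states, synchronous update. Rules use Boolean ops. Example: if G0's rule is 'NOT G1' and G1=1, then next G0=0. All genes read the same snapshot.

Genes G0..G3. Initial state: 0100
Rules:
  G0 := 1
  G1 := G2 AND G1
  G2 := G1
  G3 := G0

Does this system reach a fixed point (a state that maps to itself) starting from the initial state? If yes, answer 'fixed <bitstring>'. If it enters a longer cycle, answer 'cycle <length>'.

Step 0: 0100
Step 1: G0=1(const) G1=G2&G1=0&1=0 G2=G1=1 G3=G0=0 -> 1010
Step 2: G0=1(const) G1=G2&G1=1&0=0 G2=G1=0 G3=G0=1 -> 1001
Step 3: G0=1(const) G1=G2&G1=0&0=0 G2=G1=0 G3=G0=1 -> 1001
Fixed point reached at step 2: 1001

Answer: fixed 1001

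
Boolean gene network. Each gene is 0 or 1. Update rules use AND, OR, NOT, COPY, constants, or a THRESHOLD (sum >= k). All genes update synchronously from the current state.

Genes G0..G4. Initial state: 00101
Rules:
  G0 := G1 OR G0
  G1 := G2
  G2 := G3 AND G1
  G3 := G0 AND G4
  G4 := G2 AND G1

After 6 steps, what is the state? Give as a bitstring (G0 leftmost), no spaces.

Step 1: G0=G1|G0=0|0=0 G1=G2=1 G2=G3&G1=0&0=0 G3=G0&G4=0&1=0 G4=G2&G1=1&0=0 -> 01000
Step 2: G0=G1|G0=1|0=1 G1=G2=0 G2=G3&G1=0&1=0 G3=G0&G4=0&0=0 G4=G2&G1=0&1=0 -> 10000
Step 3: G0=G1|G0=0|1=1 G1=G2=0 G2=G3&G1=0&0=0 G3=G0&G4=1&0=0 G4=G2&G1=0&0=0 -> 10000
Step 4: G0=G1|G0=0|1=1 G1=G2=0 G2=G3&G1=0&0=0 G3=G0&G4=1&0=0 G4=G2&G1=0&0=0 -> 10000
Step 5: G0=G1|G0=0|1=1 G1=G2=0 G2=G3&G1=0&0=0 G3=G0&G4=1&0=0 G4=G2&G1=0&0=0 -> 10000
Step 6: G0=G1|G0=0|1=1 G1=G2=0 G2=G3&G1=0&0=0 G3=G0&G4=1&0=0 G4=G2&G1=0&0=0 -> 10000

10000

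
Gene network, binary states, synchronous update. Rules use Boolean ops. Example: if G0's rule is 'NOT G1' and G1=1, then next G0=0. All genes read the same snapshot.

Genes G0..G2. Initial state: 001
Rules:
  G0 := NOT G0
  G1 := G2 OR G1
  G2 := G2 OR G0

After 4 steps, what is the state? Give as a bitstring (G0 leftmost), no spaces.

Step 1: G0=NOT G0=NOT 0=1 G1=G2|G1=1|0=1 G2=G2|G0=1|0=1 -> 111
Step 2: G0=NOT G0=NOT 1=0 G1=G2|G1=1|1=1 G2=G2|G0=1|1=1 -> 011
Step 3: G0=NOT G0=NOT 0=1 G1=G2|G1=1|1=1 G2=G2|G0=1|0=1 -> 111
Step 4: G0=NOT G0=NOT 1=0 G1=G2|G1=1|1=1 G2=G2|G0=1|1=1 -> 011

011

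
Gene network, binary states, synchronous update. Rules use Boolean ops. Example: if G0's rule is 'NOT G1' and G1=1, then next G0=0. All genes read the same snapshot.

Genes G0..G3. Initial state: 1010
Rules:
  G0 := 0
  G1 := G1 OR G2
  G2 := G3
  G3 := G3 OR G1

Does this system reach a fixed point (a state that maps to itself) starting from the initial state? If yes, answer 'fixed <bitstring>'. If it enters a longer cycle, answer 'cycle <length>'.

Step 0: 1010
Step 1: G0=0(const) G1=G1|G2=0|1=1 G2=G3=0 G3=G3|G1=0|0=0 -> 0100
Step 2: G0=0(const) G1=G1|G2=1|0=1 G2=G3=0 G3=G3|G1=0|1=1 -> 0101
Step 3: G0=0(const) G1=G1|G2=1|0=1 G2=G3=1 G3=G3|G1=1|1=1 -> 0111
Step 4: G0=0(const) G1=G1|G2=1|1=1 G2=G3=1 G3=G3|G1=1|1=1 -> 0111
Fixed point reached at step 3: 0111

Answer: fixed 0111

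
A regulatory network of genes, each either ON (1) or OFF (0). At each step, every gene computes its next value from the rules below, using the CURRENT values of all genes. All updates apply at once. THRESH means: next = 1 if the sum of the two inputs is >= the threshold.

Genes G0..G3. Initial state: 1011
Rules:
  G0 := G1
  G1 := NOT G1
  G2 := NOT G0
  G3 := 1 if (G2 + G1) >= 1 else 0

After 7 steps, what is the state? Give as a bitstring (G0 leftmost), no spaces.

Step 1: G0=G1=0 G1=NOT G1=NOT 0=1 G2=NOT G0=NOT 1=0 G3=(1+0>=1)=1 -> 0101
Step 2: G0=G1=1 G1=NOT G1=NOT 1=0 G2=NOT G0=NOT 0=1 G3=(0+1>=1)=1 -> 1011
Step 3: G0=G1=0 G1=NOT G1=NOT 0=1 G2=NOT G0=NOT 1=0 G3=(1+0>=1)=1 -> 0101
Step 4: G0=G1=1 G1=NOT G1=NOT 1=0 G2=NOT G0=NOT 0=1 G3=(0+1>=1)=1 -> 1011
Step 5: G0=G1=0 G1=NOT G1=NOT 0=1 G2=NOT G0=NOT 1=0 G3=(1+0>=1)=1 -> 0101
Step 6: G0=G1=1 G1=NOT G1=NOT 1=0 G2=NOT G0=NOT 0=1 G3=(0+1>=1)=1 -> 1011
Step 7: G0=G1=0 G1=NOT G1=NOT 0=1 G2=NOT G0=NOT 1=0 G3=(1+0>=1)=1 -> 0101

0101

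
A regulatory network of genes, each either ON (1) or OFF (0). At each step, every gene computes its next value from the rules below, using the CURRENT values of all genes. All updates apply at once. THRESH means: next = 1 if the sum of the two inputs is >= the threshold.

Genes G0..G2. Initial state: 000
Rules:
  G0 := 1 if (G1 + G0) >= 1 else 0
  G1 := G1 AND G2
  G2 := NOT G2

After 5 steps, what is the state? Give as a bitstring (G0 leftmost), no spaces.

Step 1: G0=(0+0>=1)=0 G1=G1&G2=0&0=0 G2=NOT G2=NOT 0=1 -> 001
Step 2: G0=(0+0>=1)=0 G1=G1&G2=0&1=0 G2=NOT G2=NOT 1=0 -> 000
Step 3: G0=(0+0>=1)=0 G1=G1&G2=0&0=0 G2=NOT G2=NOT 0=1 -> 001
Step 4: G0=(0+0>=1)=0 G1=G1&G2=0&1=0 G2=NOT G2=NOT 1=0 -> 000
Step 5: G0=(0+0>=1)=0 G1=G1&G2=0&0=0 G2=NOT G2=NOT 0=1 -> 001

001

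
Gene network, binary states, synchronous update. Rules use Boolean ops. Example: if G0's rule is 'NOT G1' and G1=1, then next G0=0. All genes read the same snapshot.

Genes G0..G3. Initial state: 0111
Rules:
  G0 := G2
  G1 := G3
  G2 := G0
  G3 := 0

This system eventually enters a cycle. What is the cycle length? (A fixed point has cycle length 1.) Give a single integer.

Answer: 2

Derivation:
Step 0: 0111
Step 1: G0=G2=1 G1=G3=1 G2=G0=0 G3=0(const) -> 1100
Step 2: G0=G2=0 G1=G3=0 G2=G0=1 G3=0(const) -> 0010
Step 3: G0=G2=1 G1=G3=0 G2=G0=0 G3=0(const) -> 1000
Step 4: G0=G2=0 G1=G3=0 G2=G0=1 G3=0(const) -> 0010
State from step 4 equals state from step 2 -> cycle length 2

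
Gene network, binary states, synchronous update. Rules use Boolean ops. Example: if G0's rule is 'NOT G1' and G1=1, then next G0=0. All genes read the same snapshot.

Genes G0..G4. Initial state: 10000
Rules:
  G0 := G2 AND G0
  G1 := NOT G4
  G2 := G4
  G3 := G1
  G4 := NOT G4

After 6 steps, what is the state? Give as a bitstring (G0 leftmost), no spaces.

Step 1: G0=G2&G0=0&1=0 G1=NOT G4=NOT 0=1 G2=G4=0 G3=G1=0 G4=NOT G4=NOT 0=1 -> 01001
Step 2: G0=G2&G0=0&0=0 G1=NOT G4=NOT 1=0 G2=G4=1 G3=G1=1 G4=NOT G4=NOT 1=0 -> 00110
Step 3: G0=G2&G0=1&0=0 G1=NOT G4=NOT 0=1 G2=G4=0 G3=G1=0 G4=NOT G4=NOT 0=1 -> 01001
Step 4: G0=G2&G0=0&0=0 G1=NOT G4=NOT 1=0 G2=G4=1 G3=G1=1 G4=NOT G4=NOT 1=0 -> 00110
Step 5: G0=G2&G0=1&0=0 G1=NOT G4=NOT 0=1 G2=G4=0 G3=G1=0 G4=NOT G4=NOT 0=1 -> 01001
Step 6: G0=G2&G0=0&0=0 G1=NOT G4=NOT 1=0 G2=G4=1 G3=G1=1 G4=NOT G4=NOT 1=0 -> 00110

00110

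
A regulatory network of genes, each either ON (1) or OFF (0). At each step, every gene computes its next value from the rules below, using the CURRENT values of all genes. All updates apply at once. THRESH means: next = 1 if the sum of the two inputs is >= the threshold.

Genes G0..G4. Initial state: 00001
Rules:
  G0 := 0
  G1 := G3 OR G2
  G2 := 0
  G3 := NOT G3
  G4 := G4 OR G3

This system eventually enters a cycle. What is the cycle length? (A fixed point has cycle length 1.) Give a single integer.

Step 0: 00001
Step 1: G0=0(const) G1=G3|G2=0|0=0 G2=0(const) G3=NOT G3=NOT 0=1 G4=G4|G3=1|0=1 -> 00011
Step 2: G0=0(const) G1=G3|G2=1|0=1 G2=0(const) G3=NOT G3=NOT 1=0 G4=G4|G3=1|1=1 -> 01001
Step 3: G0=0(const) G1=G3|G2=0|0=0 G2=0(const) G3=NOT G3=NOT 0=1 G4=G4|G3=1|0=1 -> 00011
State from step 3 equals state from step 1 -> cycle length 2

Answer: 2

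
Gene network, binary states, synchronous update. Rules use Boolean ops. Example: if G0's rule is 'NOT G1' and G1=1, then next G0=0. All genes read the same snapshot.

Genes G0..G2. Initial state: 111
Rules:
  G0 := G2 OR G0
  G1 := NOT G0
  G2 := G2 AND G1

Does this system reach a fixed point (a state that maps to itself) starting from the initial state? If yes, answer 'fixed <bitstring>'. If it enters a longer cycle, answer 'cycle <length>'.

Step 0: 111
Step 1: G0=G2|G0=1|1=1 G1=NOT G0=NOT 1=0 G2=G2&G1=1&1=1 -> 101
Step 2: G0=G2|G0=1|1=1 G1=NOT G0=NOT 1=0 G2=G2&G1=1&0=0 -> 100
Step 3: G0=G2|G0=0|1=1 G1=NOT G0=NOT 1=0 G2=G2&G1=0&0=0 -> 100
Fixed point reached at step 2: 100

Answer: fixed 100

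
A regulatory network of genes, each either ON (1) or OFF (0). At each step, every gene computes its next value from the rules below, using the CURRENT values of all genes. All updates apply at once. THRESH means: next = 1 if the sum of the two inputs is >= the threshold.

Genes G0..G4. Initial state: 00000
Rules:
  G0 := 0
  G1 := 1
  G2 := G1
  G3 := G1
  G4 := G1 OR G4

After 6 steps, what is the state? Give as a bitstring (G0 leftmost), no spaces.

Step 1: G0=0(const) G1=1(const) G2=G1=0 G3=G1=0 G4=G1|G4=0|0=0 -> 01000
Step 2: G0=0(const) G1=1(const) G2=G1=1 G3=G1=1 G4=G1|G4=1|0=1 -> 01111
Step 3: G0=0(const) G1=1(const) G2=G1=1 G3=G1=1 G4=G1|G4=1|1=1 -> 01111
Step 4: G0=0(const) G1=1(const) G2=G1=1 G3=G1=1 G4=G1|G4=1|1=1 -> 01111
Step 5: G0=0(const) G1=1(const) G2=G1=1 G3=G1=1 G4=G1|G4=1|1=1 -> 01111
Step 6: G0=0(const) G1=1(const) G2=G1=1 G3=G1=1 G4=G1|G4=1|1=1 -> 01111

01111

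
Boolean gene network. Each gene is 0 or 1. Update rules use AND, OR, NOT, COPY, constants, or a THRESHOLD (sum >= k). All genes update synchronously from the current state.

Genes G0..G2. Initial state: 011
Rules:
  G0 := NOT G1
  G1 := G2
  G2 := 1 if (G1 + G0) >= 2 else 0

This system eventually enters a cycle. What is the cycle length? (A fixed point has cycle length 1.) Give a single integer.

Answer: 1

Derivation:
Step 0: 011
Step 1: G0=NOT G1=NOT 1=0 G1=G2=1 G2=(1+0>=2)=0 -> 010
Step 2: G0=NOT G1=NOT 1=0 G1=G2=0 G2=(1+0>=2)=0 -> 000
Step 3: G0=NOT G1=NOT 0=1 G1=G2=0 G2=(0+0>=2)=0 -> 100
Step 4: G0=NOT G1=NOT 0=1 G1=G2=0 G2=(0+1>=2)=0 -> 100
State from step 4 equals state from step 3 -> cycle length 1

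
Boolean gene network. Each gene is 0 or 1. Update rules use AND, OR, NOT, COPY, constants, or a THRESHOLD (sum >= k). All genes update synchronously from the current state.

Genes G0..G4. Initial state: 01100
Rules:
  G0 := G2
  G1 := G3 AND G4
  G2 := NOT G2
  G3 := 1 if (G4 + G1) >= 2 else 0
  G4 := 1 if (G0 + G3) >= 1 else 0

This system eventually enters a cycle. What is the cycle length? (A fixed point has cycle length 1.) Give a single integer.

Step 0: 01100
Step 1: G0=G2=1 G1=G3&G4=0&0=0 G2=NOT G2=NOT 1=0 G3=(0+1>=2)=0 G4=(0+0>=1)=0 -> 10000
Step 2: G0=G2=0 G1=G3&G4=0&0=0 G2=NOT G2=NOT 0=1 G3=(0+0>=2)=0 G4=(1+0>=1)=1 -> 00101
Step 3: G0=G2=1 G1=G3&G4=0&1=0 G2=NOT G2=NOT 1=0 G3=(1+0>=2)=0 G4=(0+0>=1)=0 -> 10000
State from step 3 equals state from step 1 -> cycle length 2

Answer: 2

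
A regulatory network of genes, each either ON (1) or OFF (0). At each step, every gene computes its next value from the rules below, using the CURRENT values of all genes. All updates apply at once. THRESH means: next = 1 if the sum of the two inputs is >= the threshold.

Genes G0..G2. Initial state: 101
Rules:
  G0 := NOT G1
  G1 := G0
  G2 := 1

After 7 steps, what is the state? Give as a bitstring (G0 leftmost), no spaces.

Step 1: G0=NOT G1=NOT 0=1 G1=G0=1 G2=1(const) -> 111
Step 2: G0=NOT G1=NOT 1=0 G1=G0=1 G2=1(const) -> 011
Step 3: G0=NOT G1=NOT 1=0 G1=G0=0 G2=1(const) -> 001
Step 4: G0=NOT G1=NOT 0=1 G1=G0=0 G2=1(const) -> 101
Step 5: G0=NOT G1=NOT 0=1 G1=G0=1 G2=1(const) -> 111
Step 6: G0=NOT G1=NOT 1=0 G1=G0=1 G2=1(const) -> 011
Step 7: G0=NOT G1=NOT 1=0 G1=G0=0 G2=1(const) -> 001

001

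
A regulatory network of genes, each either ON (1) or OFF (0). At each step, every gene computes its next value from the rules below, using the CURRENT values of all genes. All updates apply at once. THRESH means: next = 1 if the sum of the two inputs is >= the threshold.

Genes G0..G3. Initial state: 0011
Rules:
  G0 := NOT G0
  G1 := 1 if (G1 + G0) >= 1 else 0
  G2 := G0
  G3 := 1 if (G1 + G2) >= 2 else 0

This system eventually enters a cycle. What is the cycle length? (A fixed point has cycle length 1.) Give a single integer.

Answer: 2

Derivation:
Step 0: 0011
Step 1: G0=NOT G0=NOT 0=1 G1=(0+0>=1)=0 G2=G0=0 G3=(0+1>=2)=0 -> 1000
Step 2: G0=NOT G0=NOT 1=0 G1=(0+1>=1)=1 G2=G0=1 G3=(0+0>=2)=0 -> 0110
Step 3: G0=NOT G0=NOT 0=1 G1=(1+0>=1)=1 G2=G0=0 G3=(1+1>=2)=1 -> 1101
Step 4: G0=NOT G0=NOT 1=0 G1=(1+1>=1)=1 G2=G0=1 G3=(1+0>=2)=0 -> 0110
State from step 4 equals state from step 2 -> cycle length 2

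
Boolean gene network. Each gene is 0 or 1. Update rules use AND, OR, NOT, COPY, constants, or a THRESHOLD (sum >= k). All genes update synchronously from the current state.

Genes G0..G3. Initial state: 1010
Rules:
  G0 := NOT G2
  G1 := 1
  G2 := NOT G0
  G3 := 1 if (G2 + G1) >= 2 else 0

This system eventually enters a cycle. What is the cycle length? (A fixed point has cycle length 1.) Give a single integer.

Answer: 2

Derivation:
Step 0: 1010
Step 1: G0=NOT G2=NOT 1=0 G1=1(const) G2=NOT G0=NOT 1=0 G3=(1+0>=2)=0 -> 0100
Step 2: G0=NOT G2=NOT 0=1 G1=1(const) G2=NOT G0=NOT 0=1 G3=(0+1>=2)=0 -> 1110
Step 3: G0=NOT G2=NOT 1=0 G1=1(const) G2=NOT G0=NOT 1=0 G3=(1+1>=2)=1 -> 0101
Step 4: G0=NOT G2=NOT 0=1 G1=1(const) G2=NOT G0=NOT 0=1 G3=(0+1>=2)=0 -> 1110
State from step 4 equals state from step 2 -> cycle length 2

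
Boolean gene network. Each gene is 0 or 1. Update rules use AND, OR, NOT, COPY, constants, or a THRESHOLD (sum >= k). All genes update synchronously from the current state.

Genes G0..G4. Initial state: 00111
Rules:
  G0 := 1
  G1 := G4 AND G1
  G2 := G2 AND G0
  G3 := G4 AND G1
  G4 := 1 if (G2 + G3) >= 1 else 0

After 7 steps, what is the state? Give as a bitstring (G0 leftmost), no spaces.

Step 1: G0=1(const) G1=G4&G1=1&0=0 G2=G2&G0=1&0=0 G3=G4&G1=1&0=0 G4=(1+1>=1)=1 -> 10001
Step 2: G0=1(const) G1=G4&G1=1&0=0 G2=G2&G0=0&1=0 G3=G4&G1=1&0=0 G4=(0+0>=1)=0 -> 10000
Step 3: G0=1(const) G1=G4&G1=0&0=0 G2=G2&G0=0&1=0 G3=G4&G1=0&0=0 G4=(0+0>=1)=0 -> 10000
Step 4: G0=1(const) G1=G4&G1=0&0=0 G2=G2&G0=0&1=0 G3=G4&G1=0&0=0 G4=(0+0>=1)=0 -> 10000
Step 5: G0=1(const) G1=G4&G1=0&0=0 G2=G2&G0=0&1=0 G3=G4&G1=0&0=0 G4=(0+0>=1)=0 -> 10000
Step 6: G0=1(const) G1=G4&G1=0&0=0 G2=G2&G0=0&1=0 G3=G4&G1=0&0=0 G4=(0+0>=1)=0 -> 10000
Step 7: G0=1(const) G1=G4&G1=0&0=0 G2=G2&G0=0&1=0 G3=G4&G1=0&0=0 G4=(0+0>=1)=0 -> 10000

10000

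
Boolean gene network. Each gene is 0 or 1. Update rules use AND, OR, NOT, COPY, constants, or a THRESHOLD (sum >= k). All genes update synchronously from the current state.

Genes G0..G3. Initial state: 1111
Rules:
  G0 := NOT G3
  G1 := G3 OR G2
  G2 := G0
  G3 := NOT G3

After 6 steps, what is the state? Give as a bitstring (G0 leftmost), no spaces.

Step 1: G0=NOT G3=NOT 1=0 G1=G3|G2=1|1=1 G2=G0=1 G3=NOT G3=NOT 1=0 -> 0110
Step 2: G0=NOT G3=NOT 0=1 G1=G3|G2=0|1=1 G2=G0=0 G3=NOT G3=NOT 0=1 -> 1101
Step 3: G0=NOT G3=NOT 1=0 G1=G3|G2=1|0=1 G2=G0=1 G3=NOT G3=NOT 1=0 -> 0110
Step 4: G0=NOT G3=NOT 0=1 G1=G3|G2=0|1=1 G2=G0=0 G3=NOT G3=NOT 0=1 -> 1101
Step 5: G0=NOT G3=NOT 1=0 G1=G3|G2=1|0=1 G2=G0=1 G3=NOT G3=NOT 1=0 -> 0110
Step 6: G0=NOT G3=NOT 0=1 G1=G3|G2=0|1=1 G2=G0=0 G3=NOT G3=NOT 0=1 -> 1101

1101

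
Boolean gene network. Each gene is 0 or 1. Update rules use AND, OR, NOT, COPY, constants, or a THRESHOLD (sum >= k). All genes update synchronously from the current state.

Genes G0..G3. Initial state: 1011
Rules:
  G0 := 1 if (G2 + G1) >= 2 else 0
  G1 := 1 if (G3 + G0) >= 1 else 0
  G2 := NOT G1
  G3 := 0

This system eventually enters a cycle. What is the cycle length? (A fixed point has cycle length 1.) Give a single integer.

Step 0: 1011
Step 1: G0=(1+0>=2)=0 G1=(1+1>=1)=1 G2=NOT G1=NOT 0=1 G3=0(const) -> 0110
Step 2: G0=(1+1>=2)=1 G1=(0+0>=1)=0 G2=NOT G1=NOT 1=0 G3=0(const) -> 1000
Step 3: G0=(0+0>=2)=0 G1=(0+1>=1)=1 G2=NOT G1=NOT 0=1 G3=0(const) -> 0110
State from step 3 equals state from step 1 -> cycle length 2

Answer: 2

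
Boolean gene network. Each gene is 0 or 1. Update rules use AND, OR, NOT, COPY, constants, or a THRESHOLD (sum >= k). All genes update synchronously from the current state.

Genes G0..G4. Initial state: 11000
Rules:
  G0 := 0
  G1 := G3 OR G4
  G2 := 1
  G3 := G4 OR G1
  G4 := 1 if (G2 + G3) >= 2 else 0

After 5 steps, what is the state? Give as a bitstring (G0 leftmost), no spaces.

Step 1: G0=0(const) G1=G3|G4=0|0=0 G2=1(const) G3=G4|G1=0|1=1 G4=(0+0>=2)=0 -> 00110
Step 2: G0=0(const) G1=G3|G4=1|0=1 G2=1(const) G3=G4|G1=0|0=0 G4=(1+1>=2)=1 -> 01101
Step 3: G0=0(const) G1=G3|G4=0|1=1 G2=1(const) G3=G4|G1=1|1=1 G4=(1+0>=2)=0 -> 01110
Step 4: G0=0(const) G1=G3|G4=1|0=1 G2=1(const) G3=G4|G1=0|1=1 G4=(1+1>=2)=1 -> 01111
Step 5: G0=0(const) G1=G3|G4=1|1=1 G2=1(const) G3=G4|G1=1|1=1 G4=(1+1>=2)=1 -> 01111

01111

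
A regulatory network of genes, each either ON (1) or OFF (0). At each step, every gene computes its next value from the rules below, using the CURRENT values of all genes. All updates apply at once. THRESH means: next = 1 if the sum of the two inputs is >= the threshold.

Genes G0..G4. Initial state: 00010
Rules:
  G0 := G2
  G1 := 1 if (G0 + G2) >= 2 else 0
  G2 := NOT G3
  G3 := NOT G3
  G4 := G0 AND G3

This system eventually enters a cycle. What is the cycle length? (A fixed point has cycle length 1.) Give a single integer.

Answer: 2

Derivation:
Step 0: 00010
Step 1: G0=G2=0 G1=(0+0>=2)=0 G2=NOT G3=NOT 1=0 G3=NOT G3=NOT 1=0 G4=G0&G3=0&1=0 -> 00000
Step 2: G0=G2=0 G1=(0+0>=2)=0 G2=NOT G3=NOT 0=1 G3=NOT G3=NOT 0=1 G4=G0&G3=0&0=0 -> 00110
Step 3: G0=G2=1 G1=(0+1>=2)=0 G2=NOT G3=NOT 1=0 G3=NOT G3=NOT 1=0 G4=G0&G3=0&1=0 -> 10000
Step 4: G0=G2=0 G1=(1+0>=2)=0 G2=NOT G3=NOT 0=1 G3=NOT G3=NOT 0=1 G4=G0&G3=1&0=0 -> 00110
State from step 4 equals state from step 2 -> cycle length 2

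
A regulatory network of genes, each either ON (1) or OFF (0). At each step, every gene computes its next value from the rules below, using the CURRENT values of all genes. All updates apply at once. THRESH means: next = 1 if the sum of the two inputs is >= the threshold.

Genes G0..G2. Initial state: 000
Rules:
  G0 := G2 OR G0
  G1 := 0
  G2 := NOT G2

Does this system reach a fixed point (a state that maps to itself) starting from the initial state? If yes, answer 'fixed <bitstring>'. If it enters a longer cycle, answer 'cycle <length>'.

Step 0: 000
Step 1: G0=G2|G0=0|0=0 G1=0(const) G2=NOT G2=NOT 0=1 -> 001
Step 2: G0=G2|G0=1|0=1 G1=0(const) G2=NOT G2=NOT 1=0 -> 100
Step 3: G0=G2|G0=0|1=1 G1=0(const) G2=NOT G2=NOT 0=1 -> 101
Step 4: G0=G2|G0=1|1=1 G1=0(const) G2=NOT G2=NOT 1=0 -> 100
Cycle of length 2 starting at step 2 -> no fixed point

Answer: cycle 2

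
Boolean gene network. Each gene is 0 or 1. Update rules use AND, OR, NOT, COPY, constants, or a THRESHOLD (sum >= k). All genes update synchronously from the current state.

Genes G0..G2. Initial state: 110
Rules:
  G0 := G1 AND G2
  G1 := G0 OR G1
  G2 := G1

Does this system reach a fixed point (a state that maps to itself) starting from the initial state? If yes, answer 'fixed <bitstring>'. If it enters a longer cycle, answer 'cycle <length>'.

Step 0: 110
Step 1: G0=G1&G2=1&0=0 G1=G0|G1=1|1=1 G2=G1=1 -> 011
Step 2: G0=G1&G2=1&1=1 G1=G0|G1=0|1=1 G2=G1=1 -> 111
Step 3: G0=G1&G2=1&1=1 G1=G0|G1=1|1=1 G2=G1=1 -> 111
Fixed point reached at step 2: 111

Answer: fixed 111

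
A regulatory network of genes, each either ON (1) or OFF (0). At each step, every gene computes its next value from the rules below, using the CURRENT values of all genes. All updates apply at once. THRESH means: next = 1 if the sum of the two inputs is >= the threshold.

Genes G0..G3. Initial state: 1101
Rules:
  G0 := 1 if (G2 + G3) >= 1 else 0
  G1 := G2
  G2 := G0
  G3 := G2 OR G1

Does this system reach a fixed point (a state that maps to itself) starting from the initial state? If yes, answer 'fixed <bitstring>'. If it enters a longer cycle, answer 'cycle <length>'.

Answer: fixed 1111

Derivation:
Step 0: 1101
Step 1: G0=(0+1>=1)=1 G1=G2=0 G2=G0=1 G3=G2|G1=0|1=1 -> 1011
Step 2: G0=(1+1>=1)=1 G1=G2=1 G2=G0=1 G3=G2|G1=1|0=1 -> 1111
Step 3: G0=(1+1>=1)=1 G1=G2=1 G2=G0=1 G3=G2|G1=1|1=1 -> 1111
Fixed point reached at step 2: 1111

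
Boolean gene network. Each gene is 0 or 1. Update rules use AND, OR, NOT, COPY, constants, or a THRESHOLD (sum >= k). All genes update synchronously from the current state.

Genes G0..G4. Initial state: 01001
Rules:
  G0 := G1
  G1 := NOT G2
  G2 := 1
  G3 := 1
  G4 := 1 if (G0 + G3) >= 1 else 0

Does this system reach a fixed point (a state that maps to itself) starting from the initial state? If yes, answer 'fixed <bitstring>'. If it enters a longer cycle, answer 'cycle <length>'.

Answer: fixed 00111

Derivation:
Step 0: 01001
Step 1: G0=G1=1 G1=NOT G2=NOT 0=1 G2=1(const) G3=1(const) G4=(0+0>=1)=0 -> 11110
Step 2: G0=G1=1 G1=NOT G2=NOT 1=0 G2=1(const) G3=1(const) G4=(1+1>=1)=1 -> 10111
Step 3: G0=G1=0 G1=NOT G2=NOT 1=0 G2=1(const) G3=1(const) G4=(1+1>=1)=1 -> 00111
Step 4: G0=G1=0 G1=NOT G2=NOT 1=0 G2=1(const) G3=1(const) G4=(0+1>=1)=1 -> 00111
Fixed point reached at step 3: 00111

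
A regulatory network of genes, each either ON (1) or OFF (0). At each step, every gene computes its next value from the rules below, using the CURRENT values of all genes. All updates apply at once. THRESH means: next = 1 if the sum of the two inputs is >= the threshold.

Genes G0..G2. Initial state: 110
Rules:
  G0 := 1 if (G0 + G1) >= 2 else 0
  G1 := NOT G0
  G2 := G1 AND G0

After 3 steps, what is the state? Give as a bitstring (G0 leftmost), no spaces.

Step 1: G0=(1+1>=2)=1 G1=NOT G0=NOT 1=0 G2=G1&G0=1&1=1 -> 101
Step 2: G0=(1+0>=2)=0 G1=NOT G0=NOT 1=0 G2=G1&G0=0&1=0 -> 000
Step 3: G0=(0+0>=2)=0 G1=NOT G0=NOT 0=1 G2=G1&G0=0&0=0 -> 010

010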